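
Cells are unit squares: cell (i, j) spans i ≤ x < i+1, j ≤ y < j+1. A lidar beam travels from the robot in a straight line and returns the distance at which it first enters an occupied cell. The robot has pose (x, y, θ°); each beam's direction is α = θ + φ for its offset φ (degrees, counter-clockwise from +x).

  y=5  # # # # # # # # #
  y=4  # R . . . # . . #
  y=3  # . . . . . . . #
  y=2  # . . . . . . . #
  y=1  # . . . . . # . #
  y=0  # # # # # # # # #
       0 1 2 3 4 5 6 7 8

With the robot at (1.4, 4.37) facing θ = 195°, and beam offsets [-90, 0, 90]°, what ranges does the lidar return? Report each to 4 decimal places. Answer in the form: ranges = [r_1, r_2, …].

beam 1: φ=-90°, α=105°
  direction (-0.2588, 0.9659); cell (1,4); t to first gridline: x 1.5455, y 0.6522 (then +3.8637 / +1.0353)
    (1,5) via y @ 0.6522  # hit
  → r_1 = 0.6522
beam 2: φ=0°, α=195°
  direction (-0.9659, -0.2588); cell (1,4); t to first gridline: x 0.4141, y 1.4296 (then +1.0353 / +3.8637)
    (0,4) via x @ 0.4141  # hit
  → r_2 = 0.4141
beam 3: φ=90°, α=285°
  direction (0.2588, -0.9659); cell (1,4); t to first gridline: x 2.3182, y 0.3831 (then +3.8637 / +1.0353)
    (1,3) via y @ 0.3831
    (1,2) via y @ 1.4183
    (2,2) via x @ 2.3182
    (2,1) via y @ 2.4536
    (2,0) via y @ 3.4889  # hit
  → r_3 = 3.4889

ranges = [0.6522, 0.4141, 3.4889]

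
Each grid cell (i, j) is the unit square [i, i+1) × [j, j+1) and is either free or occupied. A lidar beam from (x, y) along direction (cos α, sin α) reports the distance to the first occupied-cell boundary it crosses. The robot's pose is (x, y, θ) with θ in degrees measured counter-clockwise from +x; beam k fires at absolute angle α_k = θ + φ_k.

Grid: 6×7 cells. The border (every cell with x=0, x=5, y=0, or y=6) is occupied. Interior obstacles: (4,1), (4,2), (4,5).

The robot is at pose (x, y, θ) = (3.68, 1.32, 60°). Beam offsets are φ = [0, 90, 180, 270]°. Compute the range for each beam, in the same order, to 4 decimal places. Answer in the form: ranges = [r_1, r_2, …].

ranges = [0.6400, 3.0946, 0.3695, 0.3695]

beam 1: φ=0°, α=60°
  cosα=0.5000 sinα=0.8660 | (3,1) | tMaxX 0.6400 tMaxY 0.7852 | tΔX 2.0000 tΔY 1.1547
    t=0.6400 [x] (4,1) — stop
  → r_1 = 0.6400
beam 2: φ=90°, α=150°
  cosα=-0.8660 sinα=0.5000 | (3,1) | tMaxX 0.7852 tMaxY 1.3600 | tΔX 1.1547 tΔY 2.0000
    t=0.7852 [x] (2,1)
    t=1.3600 [y] (2,2)
    t=1.9399 [x] (1,2)
    t=3.0946 [x] (0,2) — stop
  → r_2 = 3.0946
beam 3: φ=180°, α=240°
  cosα=-0.5000 sinα=-0.8660 | (3,1) | tMaxX 1.3600 tMaxY 0.3695 | tΔX 2.0000 tΔY 1.1547
    t=0.3695 [y] (3,0) — stop
  → r_3 = 0.3695
beam 4: φ=270°, α=330°
  cosα=0.8660 sinα=-0.5000 | (3,1) | tMaxX 0.3695 tMaxY 0.6400 | tΔX 1.1547 tΔY 2.0000
    t=0.3695 [x] (4,1) — stop
  → r_4 = 0.3695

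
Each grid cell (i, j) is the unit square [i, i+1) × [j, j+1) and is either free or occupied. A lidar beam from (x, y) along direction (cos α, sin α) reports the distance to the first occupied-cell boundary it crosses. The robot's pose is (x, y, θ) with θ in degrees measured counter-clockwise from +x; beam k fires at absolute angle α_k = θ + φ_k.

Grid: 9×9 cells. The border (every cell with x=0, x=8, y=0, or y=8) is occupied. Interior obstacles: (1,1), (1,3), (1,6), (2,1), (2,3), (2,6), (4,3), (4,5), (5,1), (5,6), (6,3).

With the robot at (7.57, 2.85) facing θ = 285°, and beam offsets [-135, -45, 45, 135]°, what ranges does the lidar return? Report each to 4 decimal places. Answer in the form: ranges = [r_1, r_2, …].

beam 1: φ=-135°, α=150°
  dir = (cos 150°, sin 150°) = (-0.8660, 0.5000); from cell (7,2)
  next x-line at t=0.6582, next y-line at t=0.3000; Δt_x=1.1547, Δt_y=2.0000
    y: enter (7,3) at t=0.3000
    x: enter (6,3) at t=0.6582 ← occupied
  → r_1 = 0.6582
beam 2: φ=-45°, α=240°
  dir = (cos 240°, sin 240°) = (-0.5000, -0.8660); from cell (7,2)
  next x-line at t=1.1400, next y-line at t=0.9815; Δt_x=2.0000, Δt_y=1.1547
    y: enter (7,1) at t=0.9815
    x: enter (6,1) at t=1.1400
    y: enter (6,0) at t=2.1362 ← occupied
  → r_2 = 2.1362
beam 3: φ=45°, α=330°
  dir = (cos 330°, sin 330°) = (0.8660, -0.5000); from cell (7,2)
  next x-line at t=0.4965, next y-line at t=1.7000; Δt_x=1.1547, Δt_y=2.0000
    x: enter (8,2) at t=0.4965 ← occupied
  → r_3 = 0.4965
beam 4: φ=135°, α=60°
  dir = (cos 60°, sin 60°) = (0.5000, 0.8660); from cell (7,2)
  next x-line at t=0.8600, next y-line at t=0.1732; Δt_x=2.0000, Δt_y=1.1547
    y: enter (7,3) at t=0.1732
    x: enter (8,3) at t=0.8600 ← occupied
  → r_4 = 0.8600

ranges = [0.6582, 2.1362, 0.4965, 0.8600]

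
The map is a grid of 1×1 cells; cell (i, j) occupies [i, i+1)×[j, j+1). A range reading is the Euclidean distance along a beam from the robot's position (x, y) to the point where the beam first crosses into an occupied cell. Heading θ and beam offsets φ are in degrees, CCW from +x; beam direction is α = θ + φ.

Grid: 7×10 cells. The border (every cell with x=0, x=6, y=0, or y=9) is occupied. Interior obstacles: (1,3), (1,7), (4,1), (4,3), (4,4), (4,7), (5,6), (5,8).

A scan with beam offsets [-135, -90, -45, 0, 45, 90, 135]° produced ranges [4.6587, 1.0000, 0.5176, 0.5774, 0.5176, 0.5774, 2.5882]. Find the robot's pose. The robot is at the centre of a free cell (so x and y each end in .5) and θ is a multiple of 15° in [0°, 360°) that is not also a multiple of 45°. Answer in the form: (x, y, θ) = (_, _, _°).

The pose lattice has 32·16 = 512 candidates. Test each by forward raycasting.
  (3.5, 6.5, 240°): beam 1 = 2.5882 ≠ 4.6587 ✗
  (2.5, 8.5, 60°): beam 1 = 6.7293 ≠ 4.6587 ✗
  (5.5, 4.5, 300°): beam 1 = 0.5176 ≠ 4.6587 ✗
  (1.5, 8.5, 330°): beam 1 = 0.5176 ≠ 4.6587 ✗
  …
  (1.5, 4.5, 210°): r_1=4.6587, r_2=1.0000, r_3=0.5176, r_4=0.5774, r_5=0.5176, r_6=0.5774, r_7=2.5882 — all match ✓
Only this pose fits every beam.

(x, y, θ) = (1.5, 4.5, 210°)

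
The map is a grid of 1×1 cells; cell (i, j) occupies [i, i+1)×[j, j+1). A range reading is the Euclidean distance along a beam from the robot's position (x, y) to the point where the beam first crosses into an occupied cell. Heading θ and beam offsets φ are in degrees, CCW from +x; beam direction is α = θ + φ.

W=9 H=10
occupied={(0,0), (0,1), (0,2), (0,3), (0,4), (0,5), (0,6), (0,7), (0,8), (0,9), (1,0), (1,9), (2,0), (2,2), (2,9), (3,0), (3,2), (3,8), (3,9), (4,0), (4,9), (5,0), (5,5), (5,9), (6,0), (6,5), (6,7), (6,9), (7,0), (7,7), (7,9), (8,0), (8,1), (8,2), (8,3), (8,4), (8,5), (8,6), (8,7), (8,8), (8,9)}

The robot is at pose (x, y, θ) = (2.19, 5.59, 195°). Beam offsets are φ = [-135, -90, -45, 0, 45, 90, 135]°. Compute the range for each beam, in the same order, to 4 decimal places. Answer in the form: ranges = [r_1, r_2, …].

beam 1: φ=-135°, α=60°
  cosα=0.5000 sinα=0.8660 | (2,5) | tMaxX 1.6200 tMaxY 0.4734 | tΔX 2.0000 tΔY 1.1547
    t=0.4734 [y] (2,6)
    t=1.6200 [x] (3,6)
    t=1.6281 [y] (3,7)
    t=2.7828 [y] (3,8) — stop
  → r_1 = 2.7828
beam 2: φ=-90°, α=105°
  cosα=-0.2588 sinα=0.9659 | (2,5) | tMaxX 0.7341 tMaxY 0.4245 | tΔX 3.8637 tΔY 1.0353
    t=0.4245 [y] (2,6)
    t=0.7341 [x] (1,6)
    t=1.4597 [y] (1,7)
    t=2.4950 [y] (1,8)
    t=3.5303 [y] (1,9) — stop
  → r_2 = 3.5303
beam 3: φ=-45°, α=150°
  cosα=-0.8660 sinα=0.5000 | (2,5) | tMaxX 0.2194 tMaxY 0.8200 | tΔX 1.1547 tΔY 2.0000
    t=0.2194 [x] (1,5)
    t=0.8200 [y] (1,6)
    t=1.3741 [x] (0,6) — stop
  → r_3 = 1.3741
beam 4: φ=0°, α=195°
  cosα=-0.9659 sinα=-0.2588 | (2,5) | tMaxX 0.1967 tMaxY 2.2796 | tΔX 1.0353 tΔY 3.8637
    t=0.1967 [x] (1,5)
    t=1.2320 [x] (0,5) — stop
  → r_4 = 1.2320
beam 5: φ=45°, α=240°
  cosα=-0.5000 sinα=-0.8660 | (2,5) | tMaxX 0.3800 tMaxY 0.6813 | tΔX 2.0000 tΔY 1.1547
    t=0.3800 [x] (1,5)
    t=0.6813 [y] (1,4)
    t=1.8360 [y] (1,3)
    t=2.3800 [x] (0,3) — stop
  → r_5 = 2.3800
beam 6: φ=90°, α=285°
  cosα=0.2588 sinα=-0.9659 | (2,5) | tMaxX 3.1296 tMaxY 0.6108 | tΔX 3.8637 tΔY 1.0353
    t=0.6108 [y] (2,4)
    t=1.6461 [y] (2,3)
    t=2.6814 [y] (2,2) — stop
  → r_6 = 2.6814
beam 7: φ=135°, α=330°
  cosα=0.8660 sinα=-0.5000 | (2,5) | tMaxX 0.9353 tMaxY 1.1800 | tΔX 1.1547 tΔY 2.0000
    t=0.9353 [x] (3,5)
    t=1.1800 [y] (3,4)
    t=2.0900 [x] (4,4)
    t=3.1800 [y] (4,3)
    t=3.2447 [x] (5,3)
    t=4.3994 [x] (6,3)
    t=5.1800 [y] (6,2)
    t=5.5541 [x] (7,2)
    t=6.7088 [x] (8,2) — stop
  → r_7 = 6.7088

ranges = [2.7828, 3.5303, 1.3741, 1.2320, 2.3800, 2.6814, 6.7088]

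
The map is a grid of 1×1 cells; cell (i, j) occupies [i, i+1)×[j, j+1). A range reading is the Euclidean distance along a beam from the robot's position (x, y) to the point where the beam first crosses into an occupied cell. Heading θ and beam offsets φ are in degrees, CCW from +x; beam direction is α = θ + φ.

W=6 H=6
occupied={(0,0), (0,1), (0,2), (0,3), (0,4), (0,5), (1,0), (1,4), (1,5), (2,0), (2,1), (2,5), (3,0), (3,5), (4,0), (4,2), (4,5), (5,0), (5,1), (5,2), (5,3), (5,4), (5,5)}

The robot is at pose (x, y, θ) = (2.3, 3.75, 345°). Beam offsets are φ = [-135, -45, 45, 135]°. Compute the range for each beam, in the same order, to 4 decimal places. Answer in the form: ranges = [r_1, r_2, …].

ranges = [1.5011, 3.1754, 2.5000, 0.6000]

beam 1: φ=-135°, α=210°
  cosα=-0.8660 sinα=-0.5000 | (2,3) | tMaxX 0.3464 tMaxY 1.5000 | tΔX 1.1547 tΔY 2.0000
    t=0.3464 [x] (1,3)
    t=1.5000 [y] (1,2)
    t=1.5011 [x] (0,2) — stop
  → r_1 = 1.5011
beam 2: φ=-45°, α=300°
  cosα=0.5000 sinα=-0.8660 | (2,3) | tMaxX 1.4000 tMaxY 0.8660 | tΔX 2.0000 tΔY 1.1547
    t=0.8660 [y] (2,2)
    t=1.4000 [x] (3,2)
    t=2.0207 [y] (3,1)
    t=3.1754 [y] (3,0) — stop
  → r_2 = 3.1754
beam 3: φ=45°, α=30°
  cosα=0.8660 sinα=0.5000 | (2,3) | tMaxX 0.8083 tMaxY 0.5000 | tΔX 1.1547 tΔY 2.0000
    t=0.5000 [y] (2,4)
    t=0.8083 [x] (3,4)
    t=1.9630 [x] (4,4)
    t=2.5000 [y] (4,5) — stop
  → r_3 = 2.5000
beam 4: φ=135°, α=120°
  cosα=-0.5000 sinα=0.8660 | (2,3) | tMaxX 0.6000 tMaxY 0.2887 | tΔX 2.0000 tΔY 1.1547
    t=0.2887 [y] (2,4)
    t=0.6000 [x] (1,4) — stop
  → r_4 = 0.6000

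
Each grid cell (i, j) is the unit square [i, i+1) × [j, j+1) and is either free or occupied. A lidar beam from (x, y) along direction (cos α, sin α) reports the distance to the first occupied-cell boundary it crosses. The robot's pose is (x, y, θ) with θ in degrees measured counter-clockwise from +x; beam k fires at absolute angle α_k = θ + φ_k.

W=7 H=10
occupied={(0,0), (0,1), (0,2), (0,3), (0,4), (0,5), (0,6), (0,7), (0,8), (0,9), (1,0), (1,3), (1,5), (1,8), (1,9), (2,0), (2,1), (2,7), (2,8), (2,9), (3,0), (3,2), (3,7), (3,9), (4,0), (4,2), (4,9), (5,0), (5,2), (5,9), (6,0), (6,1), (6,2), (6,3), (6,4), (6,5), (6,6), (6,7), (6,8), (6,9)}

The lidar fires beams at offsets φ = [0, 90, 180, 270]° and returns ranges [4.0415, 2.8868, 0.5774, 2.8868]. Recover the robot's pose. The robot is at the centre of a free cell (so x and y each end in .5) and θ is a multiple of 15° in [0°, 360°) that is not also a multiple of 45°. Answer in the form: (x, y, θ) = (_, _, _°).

(x, y, θ) = (2.5, 5.5, 30°)

Enumerate (i+0.5, j+0.5, θ) over the 30 free cells and 16 admissible headings. For each, cast all 4 beams and compare to the given ranges.
  (5.5, 4.5, 150°): beam 1 = 5.1962 ≠ 4.0415 ✗
  (4.5, 6.5, 195°): beam 1 = 2.5882 ≠ 4.0415 ✗
  (2.5, 4.5, 240°): beam 1 = 1.0000 ≠ 4.0415 ✗
  …
  (2.5, 5.5, 30°): r_1=4.0415, r_2=2.8868, r_3=0.5774, r_4=2.8868 — all match ✓
Only this pose fits every beam.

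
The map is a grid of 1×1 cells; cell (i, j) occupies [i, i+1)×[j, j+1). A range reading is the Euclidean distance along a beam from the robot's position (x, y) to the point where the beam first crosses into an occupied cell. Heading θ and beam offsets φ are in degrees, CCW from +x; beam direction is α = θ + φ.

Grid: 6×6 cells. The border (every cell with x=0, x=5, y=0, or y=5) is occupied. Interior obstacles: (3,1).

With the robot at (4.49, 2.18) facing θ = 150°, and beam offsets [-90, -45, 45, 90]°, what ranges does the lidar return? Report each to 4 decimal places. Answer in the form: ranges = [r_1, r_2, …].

ranges = [1.0200, 2.9195, 0.6955, 0.9800]

beam 1: φ=-90°, α=60°
  dir = (cos 60°, sin 60°) = (0.5000, 0.8660); from cell (4,2)
  next x-line at t=1.0200, next y-line at t=0.9469; Δt_x=2.0000, Δt_y=1.1547
    y: enter (4,3) at t=0.9469
    x: enter (5,3) at t=1.0200 ← occupied
  → r_1 = 1.0200
beam 2: φ=-45°, α=105°
  dir = (cos 105°, sin 105°) = (-0.2588, 0.9659); from cell (4,2)
  next x-line at t=1.8932, next y-line at t=0.8489; Δt_x=3.8637, Δt_y=1.0353
    y: enter (4,3) at t=0.8489
    y: enter (4,4) at t=1.8842
    x: enter (3,4) at t=1.8932
    y: enter (3,5) at t=2.9195 ← occupied
  → r_2 = 2.9195
beam 3: φ=45°, α=195°
  dir = (cos 195°, sin 195°) = (-0.9659, -0.2588); from cell (4,2)
  next x-line at t=0.5073, next y-line at t=0.6955; Δt_x=1.0353, Δt_y=3.8637
    x: enter (3,2) at t=0.5073
    y: enter (3,1) at t=0.6955 ← occupied
  → r_3 = 0.6955
beam 4: φ=90°, α=240°
  dir = (cos 240°, sin 240°) = (-0.5000, -0.8660); from cell (4,2)
  next x-line at t=0.9800, next y-line at t=0.2078; Δt_x=2.0000, Δt_y=1.1547
    y: enter (4,1) at t=0.2078
    x: enter (3,1) at t=0.9800 ← occupied
  → r_4 = 0.9800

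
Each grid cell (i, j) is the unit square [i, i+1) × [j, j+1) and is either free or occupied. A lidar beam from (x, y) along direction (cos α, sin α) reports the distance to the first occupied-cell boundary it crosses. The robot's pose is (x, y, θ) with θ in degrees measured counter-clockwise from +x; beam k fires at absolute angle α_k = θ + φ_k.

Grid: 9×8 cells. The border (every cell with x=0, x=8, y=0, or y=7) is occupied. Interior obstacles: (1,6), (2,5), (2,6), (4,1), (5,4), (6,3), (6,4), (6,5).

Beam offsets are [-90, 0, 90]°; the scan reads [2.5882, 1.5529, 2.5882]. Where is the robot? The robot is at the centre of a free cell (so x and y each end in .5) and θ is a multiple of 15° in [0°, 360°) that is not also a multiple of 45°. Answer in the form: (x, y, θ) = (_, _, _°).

(x, y, θ) = (3.5, 2.5, 285°)

Candidates: 34 free-cell centres × 16 headings = 544 poses. Raycast each; keep the one whose scan matches to 4 dp.
  (4.5, 4.5, 210°): beam 1 = 2.8868 ≠ 2.5882 ✗
  (1.5, 3.5, 300°): beam 1 = 0.5774 ≠ 2.5882 ✗
  (5.5, 6.5, 120°): beam 1 = 1.0000 ≠ 2.5882 ✗
  (7.5, 3.5, 240°): beam 1 = 0.5774 ≠ 2.5882 ✗
  …
  (3.5, 2.5, 285°): r_1=2.5882, r_2=1.5529, r_3=2.5882 — all match ✓
Unique over the lattice → pose = (3.5, 2.5, 285°).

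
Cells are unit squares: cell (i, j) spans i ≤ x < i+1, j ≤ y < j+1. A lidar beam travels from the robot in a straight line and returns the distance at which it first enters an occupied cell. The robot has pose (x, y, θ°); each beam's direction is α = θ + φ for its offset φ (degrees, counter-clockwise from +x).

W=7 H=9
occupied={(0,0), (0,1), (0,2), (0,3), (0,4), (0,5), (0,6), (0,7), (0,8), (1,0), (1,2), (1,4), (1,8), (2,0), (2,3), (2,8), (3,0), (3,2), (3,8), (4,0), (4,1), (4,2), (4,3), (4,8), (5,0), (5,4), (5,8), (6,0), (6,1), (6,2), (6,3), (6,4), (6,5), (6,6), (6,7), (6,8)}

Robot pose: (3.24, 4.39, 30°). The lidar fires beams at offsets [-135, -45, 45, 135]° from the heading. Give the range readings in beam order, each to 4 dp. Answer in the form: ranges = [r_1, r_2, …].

ranges = [0.9273, 1.5068, 3.7373, 1.2837]

beam 1: φ=-135°, α=255°
  dir = (cos 255°, sin 255°) = (-0.2588, -0.9659); from cell (3,4)
  next x-line at t=0.9273, next y-line at t=0.4038; Δt_x=3.8637, Δt_y=1.0353
    y: enter (3,3) at t=0.4038
    x: enter (2,3) at t=0.9273 ← occupied
  → r_1 = 0.9273
beam 2: φ=-45°, α=345°
  dir = (cos 345°, sin 345°) = (0.9659, -0.2588); from cell (3,4)
  next x-line at t=0.7868, next y-line at t=1.5068; Δt_x=1.0353, Δt_y=3.8637
    x: enter (4,4) at t=0.7868
    y: enter (4,3) at t=1.5068 ← occupied
  → r_2 = 1.5068
beam 3: φ=45°, α=75°
  dir = (cos 75°, sin 75°) = (0.2588, 0.9659); from cell (3,4)
  next x-line at t=2.9364, next y-line at t=0.6315; Δt_x=3.8637, Δt_y=1.0353
    y: enter (3,5) at t=0.6315
    y: enter (3,6) at t=1.6668
    y: enter (3,7) at t=2.7021
    x: enter (4,7) at t=2.9364
    y: enter (4,8) at t=3.7373 ← occupied
  → r_3 = 3.7373
beam 4: φ=135°, α=165°
  dir = (cos 165°, sin 165°) = (-0.9659, 0.2588); from cell (3,4)
  next x-line at t=0.2485, next y-line at t=2.3569; Δt_x=1.0353, Δt_y=3.8637
    x: enter (2,4) at t=0.2485
    x: enter (1,4) at t=1.2837 ← occupied
  → r_4 = 1.2837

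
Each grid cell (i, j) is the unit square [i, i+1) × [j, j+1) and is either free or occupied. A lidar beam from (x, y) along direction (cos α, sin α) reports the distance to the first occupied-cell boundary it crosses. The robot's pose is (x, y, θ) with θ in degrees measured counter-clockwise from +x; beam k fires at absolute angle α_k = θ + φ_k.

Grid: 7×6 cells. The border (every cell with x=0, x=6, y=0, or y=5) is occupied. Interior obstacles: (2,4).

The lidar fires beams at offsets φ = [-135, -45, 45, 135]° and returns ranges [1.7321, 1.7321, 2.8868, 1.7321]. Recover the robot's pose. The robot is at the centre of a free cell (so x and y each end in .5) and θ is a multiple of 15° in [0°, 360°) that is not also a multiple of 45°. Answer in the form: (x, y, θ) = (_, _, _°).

(x, y, θ) = (4.5, 3.5, 195°)

Candidates: 19 free-cell centres × 16 headings = 304 poses. Raycast each; keep the one whose scan matches to 4 dp.
  (3.5, 4.5, 105°): beam 1 = 2.8868 ≠ 1.7321 ✗
  (3.5, 3.5, 210°): beam 1 = 1.5529 ≠ 1.7321 ✗
  (4.5, 3.5, 60°): beam 1 = 2.5882 ≠ 1.7321 ✗
  …
  (4.5, 3.5, 195°): r_1=1.7321, r_2=1.7321, r_3=2.8868, r_4=1.7321 — all match ✓
No second candidate reproduces the full scan.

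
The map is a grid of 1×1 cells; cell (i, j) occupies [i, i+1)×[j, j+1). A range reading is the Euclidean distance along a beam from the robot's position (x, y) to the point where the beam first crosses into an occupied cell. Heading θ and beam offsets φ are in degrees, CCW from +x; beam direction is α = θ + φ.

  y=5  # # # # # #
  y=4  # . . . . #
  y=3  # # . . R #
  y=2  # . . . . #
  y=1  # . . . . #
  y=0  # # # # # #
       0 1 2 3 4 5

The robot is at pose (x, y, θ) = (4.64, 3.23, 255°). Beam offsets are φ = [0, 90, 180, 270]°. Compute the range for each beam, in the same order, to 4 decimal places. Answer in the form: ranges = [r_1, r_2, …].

beam 1: φ=0°, α=255°
  d=(-0.2588,-0.9659)  start (4,3)  tX=2.4728 tY=0.2381  stride 1/|dx|=3.8637 1/|dy|=1.0353
    cross y-line → (4,2), t=0.2381
    cross y-line → (4,1), t=1.2734
    cross y-line → (4,0), t=2.3087 (wall)
  → r_1 = 2.3087
beam 2: φ=90°, α=345°
  d=(0.9659,-0.2588)  start (4,3)  tX=0.3727 tY=0.8887  stride 1/|dx|=1.0353 1/|dy|=3.8637
    cross x-line → (5,3), t=0.3727 (wall)
  → r_2 = 0.3727
beam 3: φ=180°, α=75°
  d=(0.2588,0.9659)  start (4,3)  tX=1.3909 tY=0.7972  stride 1/|dx|=3.8637 1/|dy|=1.0353
    cross y-line → (4,4), t=0.7972
    cross x-line → (5,4), t=1.3909 (wall)
  → r_3 = 1.3909
beam 4: φ=270°, α=165°
  d=(-0.9659,0.2588)  start (4,3)  tX=0.6626 tY=2.9751  stride 1/|dx|=1.0353 1/|dy|=3.8637
    cross x-line → (3,3), t=0.6626
    cross x-line → (2,3), t=1.6979
    cross x-line → (1,3), t=2.7331 (wall)
  → r_4 = 2.7331

ranges = [2.3087, 0.3727, 1.3909, 2.7331]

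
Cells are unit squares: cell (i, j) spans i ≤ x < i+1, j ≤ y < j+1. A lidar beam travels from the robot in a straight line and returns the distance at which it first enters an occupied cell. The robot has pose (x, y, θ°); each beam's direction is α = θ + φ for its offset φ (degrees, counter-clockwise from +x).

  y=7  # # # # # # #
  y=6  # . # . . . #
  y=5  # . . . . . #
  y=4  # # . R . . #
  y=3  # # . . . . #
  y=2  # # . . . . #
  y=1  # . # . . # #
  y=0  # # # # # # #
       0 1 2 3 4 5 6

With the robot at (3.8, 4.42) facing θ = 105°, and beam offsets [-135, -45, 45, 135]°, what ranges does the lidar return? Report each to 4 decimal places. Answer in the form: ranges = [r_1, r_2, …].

ranges = [2.5403, 2.9791, 3.2332, 2.7944]

beam 1: φ=-135°, α=330°
  dir = (cos 330°, sin 330°) = (0.8660, -0.5000); from cell (3,4)
  next x-line at t=0.2309, next y-line at t=0.8400; Δt_x=1.1547, Δt_y=2.0000
    x: enter (4,4) at t=0.2309
    y: enter (4,3) at t=0.8400
    x: enter (5,3) at t=1.3856
    x: enter (6,3) at t=2.5403 ← occupied
  → r_1 = 2.5403
beam 2: φ=-45°, α=60°
  dir = (cos 60°, sin 60°) = (0.5000, 0.8660); from cell (3,4)
  next x-line at t=0.4000, next y-line at t=0.6697; Δt_x=2.0000, Δt_y=1.1547
    x: enter (4,4) at t=0.4000
    y: enter (4,5) at t=0.6697
    y: enter (4,6) at t=1.8244
    x: enter (5,6) at t=2.4000
    y: enter (5,7) at t=2.9791 ← occupied
  → r_2 = 2.9791
beam 3: φ=45°, α=150°
  dir = (cos 150°, sin 150°) = (-0.8660, 0.5000); from cell (3,4)
  next x-line at t=0.9238, next y-line at t=1.1600; Δt_x=1.1547, Δt_y=2.0000
    x: enter (2,4) at t=0.9238
    y: enter (2,5) at t=1.1600
    x: enter (1,5) at t=2.0785
    y: enter (1,6) at t=3.1600
    x: enter (0,6) at t=3.2332 ← occupied
  → r_3 = 3.2332
beam 4: φ=135°, α=240°
  dir = (cos 240°, sin 240°) = (-0.5000, -0.8660); from cell (3,4)
  next x-line at t=1.6000, next y-line at t=0.4850; Δt_x=2.0000, Δt_y=1.1547
    y: enter (3,3) at t=0.4850
    x: enter (2,3) at t=1.6000
    y: enter (2,2) at t=1.6397
    y: enter (2,1) at t=2.7944 ← occupied
  → r_4 = 2.7944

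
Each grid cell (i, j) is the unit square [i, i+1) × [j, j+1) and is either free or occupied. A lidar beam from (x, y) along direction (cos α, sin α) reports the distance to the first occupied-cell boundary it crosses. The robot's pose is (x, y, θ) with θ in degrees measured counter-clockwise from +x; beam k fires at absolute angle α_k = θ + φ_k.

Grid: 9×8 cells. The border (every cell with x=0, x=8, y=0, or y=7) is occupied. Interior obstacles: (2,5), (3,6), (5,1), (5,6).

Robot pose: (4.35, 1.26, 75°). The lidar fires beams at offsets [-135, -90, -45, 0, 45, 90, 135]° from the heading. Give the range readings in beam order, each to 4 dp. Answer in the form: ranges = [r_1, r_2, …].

ranges = [0.3002, 0.6729, 0.7506, 4.9072, 4.3186, 3.4682, 0.5200]

beam 1: φ=-135°, α=300°
  dir = (cos 300°, sin 300°) = (0.5000, -0.8660); from cell (4,1)
  next x-line at t=1.3000, next y-line at t=0.3002; Δt_x=2.0000, Δt_y=1.1547
    y: enter (4,0) at t=0.3002 ← occupied
  → r_1 = 0.3002
beam 2: φ=-90°, α=345°
  dir = (cos 345°, sin 345°) = (0.9659, -0.2588); from cell (4,1)
  next x-line at t=0.6729, next y-line at t=1.0046; Δt_x=1.0353, Δt_y=3.8637
    x: enter (5,1) at t=0.6729 ← occupied
  → r_2 = 0.6729
beam 3: φ=-45°, α=30°
  dir = (cos 30°, sin 30°) = (0.8660, 0.5000); from cell (4,1)
  next x-line at t=0.7506, next y-line at t=1.4800; Δt_x=1.1547, Δt_y=2.0000
    x: enter (5,1) at t=0.7506 ← occupied
  → r_3 = 0.7506
beam 4: φ=0°, α=75°
  dir = (cos 75°, sin 75°) = (0.2588, 0.9659); from cell (4,1)
  next x-line at t=2.5114, next y-line at t=0.7661; Δt_x=3.8637, Δt_y=1.0353
    y: enter (4,2) at t=0.7661
    y: enter (4,3) at t=1.8014
    x: enter (5,3) at t=2.5114
    y: enter (5,4) at t=2.8367
    y: enter (5,5) at t=3.8719
    y: enter (5,6) at t=4.9072 ← occupied
  → r_4 = 4.9072
beam 5: φ=45°, α=120°
  dir = (cos 120°, sin 120°) = (-0.5000, 0.8660); from cell (4,1)
  next x-line at t=0.7000, next y-line at t=0.8545; Δt_x=2.0000, Δt_y=1.1547
    x: enter (3,1) at t=0.7000
    y: enter (3,2) at t=0.8545
    y: enter (3,3) at t=2.0092
    x: enter (2,3) at t=2.7000
    y: enter (2,4) at t=3.1639
    y: enter (2,5) at t=4.3186 ← occupied
  → r_5 = 4.3186
beam 6: φ=90°, α=165°
  dir = (cos 165°, sin 165°) = (-0.9659, 0.2588); from cell (4,1)
  next x-line at t=0.3623, next y-line at t=2.8591; Δt_x=1.0353, Δt_y=3.8637
    x: enter (3,1) at t=0.3623
    x: enter (2,1) at t=1.3976
    x: enter (1,1) at t=2.4329
    y: enter (1,2) at t=2.8591
    x: enter (0,2) at t=3.4682 ← occupied
  → r_6 = 3.4682
beam 7: φ=135°, α=210°
  dir = (cos 210°, sin 210°) = (-0.8660, -0.5000); from cell (4,1)
  next x-line at t=0.4041, next y-line at t=0.5200; Δt_x=1.1547, Δt_y=2.0000
    x: enter (3,1) at t=0.4041
    y: enter (3,0) at t=0.5200 ← occupied
  → r_7 = 0.5200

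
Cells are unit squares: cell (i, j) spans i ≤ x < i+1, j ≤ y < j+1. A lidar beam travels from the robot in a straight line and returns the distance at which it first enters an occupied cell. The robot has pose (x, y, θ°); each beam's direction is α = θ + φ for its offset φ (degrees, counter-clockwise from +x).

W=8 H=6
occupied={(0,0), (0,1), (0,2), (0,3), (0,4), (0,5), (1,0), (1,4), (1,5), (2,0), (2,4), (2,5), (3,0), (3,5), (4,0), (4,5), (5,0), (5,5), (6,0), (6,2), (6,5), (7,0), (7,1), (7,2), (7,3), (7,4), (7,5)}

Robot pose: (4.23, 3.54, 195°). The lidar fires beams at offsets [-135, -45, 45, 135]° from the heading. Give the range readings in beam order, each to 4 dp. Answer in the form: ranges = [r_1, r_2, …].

ranges = [1.6859, 1.4203, 2.9329, 2.0438]

beam 1: φ=-135°, α=60°
  d=(0.5000,0.8660)  start (4,3)  tX=1.5400 tY=0.5312  stride 1/|dx|=2.0000 1/|dy|=1.1547
    cross y-line → (4,4), t=0.5312
    cross x-line → (5,4), t=1.5400
    cross y-line → (5,5), t=1.6859 (wall)
  → r_1 = 1.6859
beam 2: φ=-45°, α=150°
  d=(-0.8660,0.5000)  start (4,3)  tX=0.2656 tY=0.9200  stride 1/|dx|=1.1547 1/|dy|=2.0000
    cross x-line → (3,3), t=0.2656
    cross y-line → (3,4), t=0.9200
    cross x-line → (2,4), t=1.4203 (wall)
  → r_2 = 1.4203
beam 3: φ=45°, α=240°
  d=(-0.5000,-0.8660)  start (4,3)  tX=0.4600 tY=0.6235  stride 1/|dx|=2.0000 1/|dy|=1.1547
    cross x-line → (3,3), t=0.4600
    cross y-line → (3,2), t=0.6235
    cross y-line → (3,1), t=1.7782
    cross x-line → (2,1), t=2.4600
    cross y-line → (2,0), t=2.9329 (wall)
  → r_3 = 2.9329
beam 4: φ=135°, α=330°
  d=(0.8660,-0.5000)  start (4,3)  tX=0.8891 tY=1.0800  stride 1/|dx|=1.1547 1/|dy|=2.0000
    cross x-line → (5,3), t=0.8891
    cross y-line → (5,2), t=1.0800
    cross x-line → (6,2), t=2.0438 (wall)
  → r_4 = 2.0438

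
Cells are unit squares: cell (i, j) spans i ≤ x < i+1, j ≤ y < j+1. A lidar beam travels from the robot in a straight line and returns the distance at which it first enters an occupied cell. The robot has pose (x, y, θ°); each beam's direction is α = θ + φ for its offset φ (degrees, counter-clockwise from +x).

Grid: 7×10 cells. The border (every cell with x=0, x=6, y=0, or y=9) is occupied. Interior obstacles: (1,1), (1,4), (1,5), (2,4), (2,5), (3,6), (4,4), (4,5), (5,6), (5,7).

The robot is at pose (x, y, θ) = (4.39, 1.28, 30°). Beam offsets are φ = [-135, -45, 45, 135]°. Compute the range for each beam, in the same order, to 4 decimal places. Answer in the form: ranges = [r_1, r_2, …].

beam 1: φ=-135°, α=255°
  cosα=-0.2588 sinα=-0.9659 | (4,1) | tMaxX 1.5068 tMaxY 0.2899 | tΔX 3.8637 tΔY 1.0353
    t=0.2899 [y] (4,0) — stop
  → r_1 = 0.2899
beam 2: φ=-45°, α=345°
  cosα=0.9659 sinα=-0.2588 | (4,1) | tMaxX 0.6315 tMaxY 1.0818 | tΔX 1.0353 tΔY 3.8637
    t=0.6315 [x] (5,1)
    t=1.0818 [y] (5,0) — stop
  → r_2 = 1.0818
beam 3: φ=45°, α=75°
  cosα=0.2588 sinα=0.9659 | (4,1) | tMaxX 2.3569 tMaxY 0.7454 | tΔX 3.8637 tΔY 1.0353
    t=0.7454 [y] (4,2)
    t=1.7807 [y] (4,3)
    t=2.3569 [x] (5,3)
    t=2.8160 [y] (5,4)
    t=3.8512 [y] (5,5)
    t=4.8865 [y] (5,6) — stop
  → r_3 = 4.8865
beam 4: φ=135°, α=165°
  cosα=-0.9659 sinα=0.2588 | (4,1) | tMaxX 0.4038 tMaxY 2.7819 | tΔX 1.0353 tΔY 3.8637
    t=0.4038 [x] (3,1)
    t=1.4390 [x] (2,1)
    t=2.4743 [x] (1,1) — stop
  → r_4 = 2.4743

ranges = [0.2899, 1.0818, 4.8865, 2.4743]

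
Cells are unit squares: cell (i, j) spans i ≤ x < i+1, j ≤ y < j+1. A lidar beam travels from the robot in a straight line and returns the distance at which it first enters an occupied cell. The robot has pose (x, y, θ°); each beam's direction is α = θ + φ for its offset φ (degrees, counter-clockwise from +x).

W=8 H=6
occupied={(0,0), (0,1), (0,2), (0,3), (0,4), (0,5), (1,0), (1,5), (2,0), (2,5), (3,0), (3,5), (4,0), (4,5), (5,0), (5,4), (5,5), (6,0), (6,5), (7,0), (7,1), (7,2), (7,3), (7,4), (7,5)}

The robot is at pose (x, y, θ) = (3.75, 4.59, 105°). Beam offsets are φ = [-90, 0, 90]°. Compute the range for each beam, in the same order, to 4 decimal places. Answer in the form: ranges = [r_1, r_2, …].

beam 1: φ=-90°, α=15°
  direction (0.9659, 0.2588); cell (3,4); t to first gridline: x 0.2588, y 1.5841 (then +1.0353 / +3.8637)
    (4,4) via x @ 0.2588
    (5,4) via x @ 1.2941  # hit
  → r_1 = 1.2941
beam 2: φ=0°, α=105°
  direction (-0.2588, 0.9659); cell (3,4); t to first gridline: x 2.8978, y 0.4245 (then +3.8637 / +1.0353)
    (3,5) via y @ 0.4245  # hit
  → r_2 = 0.4245
beam 3: φ=90°, α=195°
  direction (-0.9659, -0.2588); cell (3,4); t to first gridline: x 0.7765, y 2.2796 (then +1.0353 / +3.8637)
    (2,4) via x @ 0.7765
    (1,4) via x @ 1.8117
    (1,3) via y @ 2.2796
    (0,3) via x @ 2.8470  # hit
  → r_3 = 2.8470

ranges = [1.2941, 0.4245, 2.8470]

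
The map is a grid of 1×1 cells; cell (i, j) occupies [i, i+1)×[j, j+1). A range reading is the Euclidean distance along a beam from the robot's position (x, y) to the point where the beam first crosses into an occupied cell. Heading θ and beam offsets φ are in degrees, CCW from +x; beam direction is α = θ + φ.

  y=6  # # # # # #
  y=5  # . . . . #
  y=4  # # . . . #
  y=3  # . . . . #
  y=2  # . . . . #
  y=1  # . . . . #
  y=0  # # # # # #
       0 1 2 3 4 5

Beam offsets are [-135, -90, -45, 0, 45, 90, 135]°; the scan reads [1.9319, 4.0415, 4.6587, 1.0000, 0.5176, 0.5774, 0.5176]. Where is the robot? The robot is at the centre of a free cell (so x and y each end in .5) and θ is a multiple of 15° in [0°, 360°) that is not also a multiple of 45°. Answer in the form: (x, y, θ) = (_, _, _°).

Candidates: 19 free-cell centres × 16 headings = 304 poses. Raycast each; keep the one whose scan matches to 4 dp.
  (2.5, 3.5, 240°): beam 1 = 2.5882 ≠ 1.9319 ✗
  (4.5, 5.5, 345°): beam 1 = 2.8868 ≠ 1.9319 ✗
  (1.5, 3.5, 120°): beam 1 = 3.6235 ≠ 1.9319 ✗
  (3.5, 2.5, 15°): beam 1 = 1.7321 ≠ 1.9319 ✗
  …
  (1.5, 1.5, 120°): r_1=1.9319, r_2=4.0415, r_3=4.6587, r_4=1.0000, r_5=0.5176, r_6=0.5774, r_7=0.5176 — all match ✓
Unique over the lattice → pose = (1.5, 1.5, 120°).

(x, y, θ) = (1.5, 1.5, 120°)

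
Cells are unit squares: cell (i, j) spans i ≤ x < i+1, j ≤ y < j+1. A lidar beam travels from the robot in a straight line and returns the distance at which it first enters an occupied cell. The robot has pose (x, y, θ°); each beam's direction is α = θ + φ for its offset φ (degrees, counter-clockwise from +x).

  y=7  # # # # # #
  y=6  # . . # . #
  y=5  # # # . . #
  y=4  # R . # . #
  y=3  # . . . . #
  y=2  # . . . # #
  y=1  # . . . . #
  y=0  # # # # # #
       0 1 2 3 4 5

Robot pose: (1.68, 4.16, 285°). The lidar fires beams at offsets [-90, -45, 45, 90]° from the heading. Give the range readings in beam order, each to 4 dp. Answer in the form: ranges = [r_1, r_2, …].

beam 1: φ=-90°, α=195°
  direction (-0.9659, -0.2588); cell (1,4); t to first gridline: x 0.7040, y 0.6182 (then +1.0353 / +3.8637)
    (1,3) via y @ 0.6182
    (0,3) via x @ 0.7040  # hit
  → r_1 = 0.7040
beam 2: φ=-45°, α=240°
  direction (-0.5000, -0.8660); cell (1,4); t to first gridline: x 1.3600, y 0.1848 (then +2.0000 / +1.1547)
    (1,3) via y @ 0.1848
    (1,2) via y @ 1.3395
    (0,2) via x @ 1.3600  # hit
  → r_2 = 1.3600
beam 3: φ=45°, α=330°
  direction (0.8660, -0.5000); cell (1,4); t to first gridline: x 0.3695, y 0.3200 (then +1.1547 / +2.0000)
    (1,3) via y @ 0.3200
    (2,3) via x @ 0.3695
    (3,3) via x @ 1.5242
    (3,2) via y @ 2.3200
    (4,2) via x @ 2.6789  # hit
  → r_3 = 2.6789
beam 4: φ=90°, α=15°
  direction (0.9659, 0.2588); cell (1,4); t to first gridline: x 0.3313, y 3.2455 (then +1.0353 / +3.8637)
    (2,4) via x @ 0.3313
    (3,4) via x @ 1.3666  # hit
  → r_4 = 1.3666

ranges = [0.7040, 1.3600, 2.6789, 1.3666]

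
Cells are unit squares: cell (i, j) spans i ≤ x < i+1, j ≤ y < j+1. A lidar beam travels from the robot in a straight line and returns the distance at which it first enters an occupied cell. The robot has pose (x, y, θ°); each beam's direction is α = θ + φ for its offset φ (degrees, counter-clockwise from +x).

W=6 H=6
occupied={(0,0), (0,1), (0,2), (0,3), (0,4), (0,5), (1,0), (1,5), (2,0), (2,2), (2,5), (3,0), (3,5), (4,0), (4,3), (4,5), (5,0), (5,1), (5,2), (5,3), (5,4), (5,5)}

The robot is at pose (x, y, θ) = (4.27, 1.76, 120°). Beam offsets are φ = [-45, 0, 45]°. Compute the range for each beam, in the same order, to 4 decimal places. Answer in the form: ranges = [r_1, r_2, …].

beam 1: φ=-45°, α=75°
  direction (0.2588, 0.9659); cell (4,1); t to first gridline: x 2.8205, y 0.2485 (then +3.8637 / +1.0353)
    (4,2) via y @ 0.2485
    (4,3) via y @ 1.2837  # hit
  → r_1 = 1.2837
beam 2: φ=0°, α=120°
  direction (-0.5000, 0.8660); cell (4,1); t to first gridline: x 0.5400, y 0.2771 (then +2.0000 / +1.1547)
    (4,2) via y @ 0.2771
    (3,2) via x @ 0.5400
    (3,3) via y @ 1.4318
    (2,3) via x @ 2.5400
    (2,4) via y @ 2.5865
    (2,5) via y @ 3.7412  # hit
  → r_2 = 3.7412
beam 3: φ=45°, α=165°
  direction (-0.9659, 0.2588); cell (4,1); t to first gridline: x 0.2795, y 0.9273 (then +1.0353 / +3.8637)
    (3,1) via x @ 0.2795
    (3,2) via y @ 0.9273
    (2,2) via x @ 1.3148  # hit
  → r_3 = 1.3148

ranges = [1.2837, 3.7412, 1.3148]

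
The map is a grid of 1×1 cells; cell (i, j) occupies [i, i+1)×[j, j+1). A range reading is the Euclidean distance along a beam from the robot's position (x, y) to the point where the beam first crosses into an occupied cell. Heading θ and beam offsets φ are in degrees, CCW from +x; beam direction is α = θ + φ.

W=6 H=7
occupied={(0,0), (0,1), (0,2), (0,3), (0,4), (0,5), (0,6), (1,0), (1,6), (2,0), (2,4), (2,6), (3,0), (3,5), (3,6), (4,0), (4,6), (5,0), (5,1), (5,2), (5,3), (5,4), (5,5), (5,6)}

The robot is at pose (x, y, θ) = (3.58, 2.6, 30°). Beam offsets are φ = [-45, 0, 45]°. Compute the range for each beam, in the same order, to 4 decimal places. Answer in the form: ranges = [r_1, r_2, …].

ranges = [1.4701, 1.6397, 3.5199]

beam 1: φ=-45°, α=345°
  direction (0.9659, -0.2588); cell (3,2); t to first gridline: x 0.4348, y 2.3182 (then +1.0353 / +3.8637)
    (4,2) via x @ 0.4348
    (5,2) via x @ 1.4701  # hit
  → r_1 = 1.4701
beam 2: φ=0°, α=30°
  direction (0.8660, 0.5000); cell (3,2); t to first gridline: x 0.4850, y 0.8000 (then +1.1547 / +2.0000)
    (4,2) via x @ 0.4850
    (4,3) via y @ 0.8000
    (5,3) via x @ 1.6397  # hit
  → r_2 = 1.6397
beam 3: φ=45°, α=75°
  direction (0.2588, 0.9659); cell (3,2); t to first gridline: x 1.6228, y 0.4141 (then +3.8637 / +1.0353)
    (3,3) via y @ 0.4141
    (3,4) via y @ 1.4494
    (4,4) via x @ 1.6228
    (4,5) via y @ 2.4847
    (4,6) via y @ 3.5199  # hit
  → r_3 = 3.5199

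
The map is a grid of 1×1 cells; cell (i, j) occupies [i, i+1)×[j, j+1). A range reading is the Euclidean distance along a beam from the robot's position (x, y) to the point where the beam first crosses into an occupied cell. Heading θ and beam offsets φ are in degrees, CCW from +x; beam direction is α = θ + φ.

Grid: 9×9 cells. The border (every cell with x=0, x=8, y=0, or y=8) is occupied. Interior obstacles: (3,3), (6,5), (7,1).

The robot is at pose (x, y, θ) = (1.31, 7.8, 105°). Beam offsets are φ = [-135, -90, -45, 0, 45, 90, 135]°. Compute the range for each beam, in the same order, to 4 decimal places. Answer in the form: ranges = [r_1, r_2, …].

beam 1: φ=-135°, α=330°
  direction (0.8660, -0.5000); cell (1,7); t to first gridline: x 0.7967, y 1.6000 (then +1.1547 / +2.0000)
    (2,7) via x @ 0.7967
    (2,6) via y @ 1.6000
    (3,6) via x @ 1.9514
    (4,6) via x @ 3.1061
    (4,5) via y @ 3.6000
    (5,5) via x @ 4.2608
    (6,5) via x @ 5.4155  # hit
  → r_1 = 5.4155
beam 2: φ=-90°, α=15°
  direction (0.9659, 0.2588); cell (1,7); t to first gridline: x 0.7143, y 0.7727 (then +1.0353 / +3.8637)
    (2,7) via x @ 0.7143
    (2,8) via y @ 0.7727  # hit
  → r_2 = 0.7727
beam 3: φ=-45°, α=60°
  direction (0.5000, 0.8660); cell (1,7); t to first gridline: x 1.3800, y 0.2309 (then +2.0000 / +1.1547)
    (1,8) via y @ 0.2309  # hit
  → r_3 = 0.2309
beam 4: φ=0°, α=105°
  direction (-0.2588, 0.9659); cell (1,7); t to first gridline: x 1.1977, y 0.2071 (then +3.8637 / +1.0353)
    (1,8) via y @ 0.2071  # hit
  → r_4 = 0.2071
beam 5: φ=45°, α=150°
  direction (-0.8660, 0.5000); cell (1,7); t to first gridline: x 0.3580, y 0.4000 (then +1.1547 / +2.0000)
    (0,7) via x @ 0.3580  # hit
  → r_5 = 0.3580
beam 6: φ=90°, α=195°
  direction (-0.9659, -0.2588); cell (1,7); t to first gridline: x 0.3209, y 3.0910 (then +1.0353 / +3.8637)
    (0,7) via x @ 0.3209  # hit
  → r_6 = 0.3209
beam 7: φ=135°, α=240°
  direction (-0.5000, -0.8660); cell (1,7); t to first gridline: x 0.6200, y 0.9238 (then +2.0000 / +1.1547)
    (0,7) via x @ 0.6200  # hit
  → r_7 = 0.6200

ranges = [5.4155, 0.7727, 0.2309, 0.2071, 0.3580, 0.3209, 0.6200]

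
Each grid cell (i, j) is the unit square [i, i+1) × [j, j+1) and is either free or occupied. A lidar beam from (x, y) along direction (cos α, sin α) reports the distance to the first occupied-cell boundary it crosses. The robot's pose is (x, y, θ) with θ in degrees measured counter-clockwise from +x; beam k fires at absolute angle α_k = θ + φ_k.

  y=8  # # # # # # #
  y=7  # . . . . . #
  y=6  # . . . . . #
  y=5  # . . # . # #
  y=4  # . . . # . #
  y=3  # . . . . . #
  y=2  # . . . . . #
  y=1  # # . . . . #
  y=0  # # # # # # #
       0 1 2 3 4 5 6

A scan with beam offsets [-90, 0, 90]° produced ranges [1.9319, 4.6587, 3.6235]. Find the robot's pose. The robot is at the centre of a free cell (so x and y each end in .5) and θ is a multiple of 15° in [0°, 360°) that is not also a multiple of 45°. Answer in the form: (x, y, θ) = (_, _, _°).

Candidates: 31 free-cell centres × 16 headings = 496 poses. Raycast each; keep the one whose scan matches to 4 dp.
  (2.5, 2.5, 150°): beam 1 = 2.8868 ≠ 1.9319 ✗
  (4.5, 3.5, 150°): beam 1 = 0.5774 ≠ 1.9319 ✗
  (2.5, 2.5, 105°): beam 1 = 3.6235 ≠ 1.9319 ✗
  (3.5, 6.5, 120°): beam 1 = 2.8868 ≠ 1.9319 ✗
  (1.5, 2.5, 150°): beam 1 = 3.0000 ≠ 1.9319 ✗
  …
  (1.5, 4.5, 345°): r_1=1.9319, r_2=4.6587, r_3=3.6235 — all match ✓
Unique over the lattice → pose = (1.5, 4.5, 345°).

(x, y, θ) = (1.5, 4.5, 345°)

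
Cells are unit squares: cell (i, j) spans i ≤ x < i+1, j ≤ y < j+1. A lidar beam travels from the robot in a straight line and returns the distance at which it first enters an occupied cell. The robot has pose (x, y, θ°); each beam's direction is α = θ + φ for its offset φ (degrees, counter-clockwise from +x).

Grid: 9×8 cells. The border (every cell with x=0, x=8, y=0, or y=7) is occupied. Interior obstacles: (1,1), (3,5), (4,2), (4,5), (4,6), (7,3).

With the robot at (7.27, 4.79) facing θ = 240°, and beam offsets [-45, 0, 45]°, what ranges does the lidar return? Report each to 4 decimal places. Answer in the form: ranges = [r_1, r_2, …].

ranges = [6.4912, 4.3763, 0.8179]

beam 1: φ=-45°, α=195°
  direction (-0.9659, -0.2588); cell (7,4); t to first gridline: x 0.2795, y 3.0523 (then +1.0353 / +3.8637)
    (6,4) via x @ 0.2795
    (5,4) via x @ 1.3148
    (4,4) via x @ 2.3501
    (4,3) via y @ 3.0523
    (3,3) via x @ 3.3854
    (2,3) via x @ 4.4206
    (1,3) via x @ 5.4559
    (0,3) via x @ 6.4912  # hit
  → r_1 = 6.4912
beam 2: φ=0°, α=240°
  direction (-0.5000, -0.8660); cell (7,4); t to first gridline: x 0.5400, y 0.9122 (then +2.0000 / +1.1547)
    (6,4) via x @ 0.5400
    (6,3) via y @ 0.9122
    (6,2) via y @ 2.0669
    (5,2) via x @ 2.5400
    (5,1) via y @ 3.2216
    (5,0) via y @ 4.3763  # hit
  → r_2 = 4.3763
beam 3: φ=45°, α=285°
  direction (0.2588, -0.9659); cell (7,4); t to first gridline: x 2.8205, y 0.8179 (then +3.8637 / +1.0353)
    (7,3) via y @ 0.8179  # hit
  → r_3 = 0.8179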